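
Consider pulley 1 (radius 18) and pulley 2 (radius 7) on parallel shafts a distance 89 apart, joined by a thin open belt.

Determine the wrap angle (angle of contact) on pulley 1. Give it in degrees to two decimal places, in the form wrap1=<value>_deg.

open belt: β = asin((r2−r1)/C) = asin(-11/89) = -7.0997°
wrap1 = π − 2β = 194.1993°
wrap2 = π + 2β = 165.8007°

wrap1=194.20_deg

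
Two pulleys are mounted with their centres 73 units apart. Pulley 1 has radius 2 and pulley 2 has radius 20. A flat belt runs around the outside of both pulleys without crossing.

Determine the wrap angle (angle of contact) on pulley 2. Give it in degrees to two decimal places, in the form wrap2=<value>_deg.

wrap2=208.55_deg

open belt: β = asin((r2−r1)/C) = asin(18/73) = 14.2750°
wrap1 = π − 2β = 151.4501°
wrap2 = π + 2β = 208.5499°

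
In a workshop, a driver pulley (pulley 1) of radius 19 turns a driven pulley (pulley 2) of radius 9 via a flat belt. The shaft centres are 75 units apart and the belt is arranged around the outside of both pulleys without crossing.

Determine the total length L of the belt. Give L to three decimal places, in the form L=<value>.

open belt: β = asin((r2−r1)/C) = asin(-10/75) = -7.6623°
wrap1 = π − 2β = 195.3245°
wrap2 = π + 2β = 164.6755°
tangent length = C·cosβ = 74.3303
L = r1·wrap1 + r2·wrap2 + 2·C·cosβ = 19·3.4091 + 9·2.8741 + 2·74.3303 = 239.2999

L=239.300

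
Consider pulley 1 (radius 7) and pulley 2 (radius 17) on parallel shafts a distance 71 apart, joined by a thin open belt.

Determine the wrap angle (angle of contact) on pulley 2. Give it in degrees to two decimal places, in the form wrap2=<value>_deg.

wrap2=196.19_deg

open belt: β = asin((r2−r1)/C) = asin(10/71) = 8.0967°
wrap1 = π − 2β = 163.8065°
wrap2 = π + 2β = 196.1935°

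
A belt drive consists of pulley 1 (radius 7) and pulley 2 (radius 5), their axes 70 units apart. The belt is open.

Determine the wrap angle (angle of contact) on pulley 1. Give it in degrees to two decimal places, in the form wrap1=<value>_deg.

open belt: β = asin((r2−r1)/C) = asin(-2/70) = -1.6372°
wrap1 = π − 2β = 183.2745°
wrap2 = π + 2β = 176.7255°

wrap1=183.27_deg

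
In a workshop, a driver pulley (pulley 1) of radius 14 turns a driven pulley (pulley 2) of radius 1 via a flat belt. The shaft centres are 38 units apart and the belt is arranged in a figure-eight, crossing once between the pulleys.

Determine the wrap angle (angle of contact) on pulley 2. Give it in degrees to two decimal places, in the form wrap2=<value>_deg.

wrap2=226.50_deg

crossed belt: β = asin((r1+r2)/C) = asin(15/38) = 23.2496°
wrap1 = wrap2 = π + 2β = 226.4991°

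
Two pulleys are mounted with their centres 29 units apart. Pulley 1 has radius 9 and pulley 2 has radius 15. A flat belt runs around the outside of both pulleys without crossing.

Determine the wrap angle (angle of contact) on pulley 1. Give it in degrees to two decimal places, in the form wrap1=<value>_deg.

open belt: β = asin((r2−r1)/C) = asin(6/29) = 11.9405°
wrap1 = π − 2β = 156.1189°
wrap2 = π + 2β = 203.8811°

wrap1=156.12_deg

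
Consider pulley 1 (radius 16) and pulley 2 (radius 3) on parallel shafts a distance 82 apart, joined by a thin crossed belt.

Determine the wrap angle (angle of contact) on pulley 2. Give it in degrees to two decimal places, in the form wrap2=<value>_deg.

wrap2=206.80_deg

crossed belt: β = asin((r1+r2)/C) = asin(19/82) = 13.3976°
wrap1 = wrap2 = π + 2β = 206.7952°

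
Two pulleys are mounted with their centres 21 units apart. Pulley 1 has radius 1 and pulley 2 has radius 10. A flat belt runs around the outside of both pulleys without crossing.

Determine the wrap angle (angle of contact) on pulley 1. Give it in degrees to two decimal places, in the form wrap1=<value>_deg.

open belt: β = asin((r2−r1)/C) = asin(9/21) = 25.3769°
wrap1 = π − 2β = 129.2461°
wrap2 = π + 2β = 230.7539°

wrap1=129.25_deg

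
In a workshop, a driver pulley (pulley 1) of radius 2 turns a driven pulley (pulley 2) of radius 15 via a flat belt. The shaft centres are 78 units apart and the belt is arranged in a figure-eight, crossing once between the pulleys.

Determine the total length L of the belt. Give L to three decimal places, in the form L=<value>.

L=213.127

crossed belt: β = asin((r1+r2)/C) = asin(17/78) = 12.5886°
wrap1 = wrap2 = π + 2β = 205.1772°
tangent length = C·cosβ = 76.1249
L = (r1+r2)·wrap + 2·C·cosβ = 17·3.5810 + 2·76.1249 = 213.1271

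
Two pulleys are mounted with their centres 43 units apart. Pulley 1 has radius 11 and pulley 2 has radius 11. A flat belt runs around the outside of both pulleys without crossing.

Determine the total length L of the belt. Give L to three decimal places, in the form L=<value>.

L=155.115

open belt: β = asin((r2−r1)/C) = asin(0/43) = 0.0000°
wrap1 = π − 2β = 180.0000°
wrap2 = π + 2β = 180.0000°
tangent length = C·cosβ = 43.0000
L = r1·wrap1 + r2·wrap2 + 2·C·cosβ = 11·3.1416 + 11·3.1416 + 2·43.0000 = 155.1150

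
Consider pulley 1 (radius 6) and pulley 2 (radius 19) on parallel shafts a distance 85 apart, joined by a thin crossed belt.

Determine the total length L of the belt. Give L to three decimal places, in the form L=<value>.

L=255.947

crossed belt: β = asin((r1+r2)/C) = asin(25/85) = 17.1046°
wrap1 = wrap2 = π + 2β = 214.2093°
tangent length = C·cosβ = 81.2404
L = (r1+r2)·wrap + 2·C·cosβ = 25·3.7387 + 2·81.2404 = 255.9472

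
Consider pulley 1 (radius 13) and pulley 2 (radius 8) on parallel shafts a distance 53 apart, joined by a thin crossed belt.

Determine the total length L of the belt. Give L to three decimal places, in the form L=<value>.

crossed belt: β = asin((r1+r2)/C) = asin(21/53) = 23.3425°
wrap1 = wrap2 = π + 2β = 226.6850°
tangent length = C·cosβ = 48.6621
L = (r1+r2)·wrap + 2·C·cosβ = 21·3.9564 + 2·48.6621 = 180.4086

L=180.409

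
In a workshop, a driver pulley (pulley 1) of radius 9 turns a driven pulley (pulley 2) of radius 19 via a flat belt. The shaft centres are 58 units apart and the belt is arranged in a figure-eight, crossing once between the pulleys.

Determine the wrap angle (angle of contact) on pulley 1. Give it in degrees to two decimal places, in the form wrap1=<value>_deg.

wrap1=237.73_deg

crossed belt: β = asin((r1+r2)/C) = asin(28/58) = 28.8657°
wrap1 = wrap2 = π + 2β = 237.7315°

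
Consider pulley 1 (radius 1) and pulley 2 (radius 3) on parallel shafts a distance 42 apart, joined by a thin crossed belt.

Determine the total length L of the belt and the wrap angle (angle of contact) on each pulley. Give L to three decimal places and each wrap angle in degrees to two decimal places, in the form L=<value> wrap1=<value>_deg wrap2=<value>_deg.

L=96.948 wrap1=190.93_deg wrap2=190.93_deg

crossed belt: β = asin((r1+r2)/C) = asin(4/42) = 5.4650°
wrap1 = wrap2 = π + 2β = 190.9300°
tangent length = C·cosβ = 41.8091
L = (r1+r2)·wrap + 2·C·cosβ = 4·3.3324 + 2·41.8091 = 96.9476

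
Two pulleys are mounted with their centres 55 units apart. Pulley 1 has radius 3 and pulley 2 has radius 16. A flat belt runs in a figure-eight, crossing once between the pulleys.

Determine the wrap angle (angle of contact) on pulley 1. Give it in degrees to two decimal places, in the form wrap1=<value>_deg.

wrap1=220.42_deg

crossed belt: β = asin((r1+r2)/C) = asin(19/55) = 20.2095°
wrap1 = wrap2 = π + 2β = 220.4191°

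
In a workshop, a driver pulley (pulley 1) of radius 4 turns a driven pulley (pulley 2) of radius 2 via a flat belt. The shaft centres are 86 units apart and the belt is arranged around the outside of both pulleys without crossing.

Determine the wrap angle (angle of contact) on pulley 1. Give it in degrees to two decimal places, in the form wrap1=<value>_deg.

open belt: β = asin((r2−r1)/C) = asin(-2/86) = -1.3326°
wrap1 = π − 2β = 182.6652°
wrap2 = π + 2β = 177.3348°

wrap1=182.67_deg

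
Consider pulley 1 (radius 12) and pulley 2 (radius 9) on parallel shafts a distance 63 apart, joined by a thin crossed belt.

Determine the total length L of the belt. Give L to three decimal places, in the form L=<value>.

L=199.041

crossed belt: β = asin((r1+r2)/C) = asin(21/63) = 19.4712°
wrap1 = wrap2 = π + 2β = 218.9424°
tangent length = C·cosβ = 59.3970
L = (r1+r2)·wrap + 2·C·cosβ = 21·3.8213 + 2·59.3970 = 199.0405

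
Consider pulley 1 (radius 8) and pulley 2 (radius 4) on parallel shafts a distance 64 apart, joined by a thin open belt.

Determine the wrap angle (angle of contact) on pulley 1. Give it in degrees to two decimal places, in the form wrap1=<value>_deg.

wrap1=187.17_deg

open belt: β = asin((r2−r1)/C) = asin(-4/64) = -3.5833°
wrap1 = π − 2β = 187.1666°
wrap2 = π + 2β = 172.8334°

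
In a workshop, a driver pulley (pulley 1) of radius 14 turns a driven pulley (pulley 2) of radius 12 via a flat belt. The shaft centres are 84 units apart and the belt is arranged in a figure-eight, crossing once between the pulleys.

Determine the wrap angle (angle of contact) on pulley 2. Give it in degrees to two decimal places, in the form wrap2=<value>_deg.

crossed belt: β = asin((r1+r2)/C) = asin(26/84) = 18.0305°
wrap1 = wrap2 = π + 2β = 216.0611°

wrap2=216.06_deg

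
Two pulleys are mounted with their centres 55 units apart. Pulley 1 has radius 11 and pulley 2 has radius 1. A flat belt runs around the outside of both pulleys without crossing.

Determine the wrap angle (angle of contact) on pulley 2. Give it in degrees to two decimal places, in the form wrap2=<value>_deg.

open belt: β = asin((r2−r1)/C) = asin(-10/55) = -10.4757°
wrap1 = π − 2β = 200.9514°
wrap2 = π + 2β = 159.0486°

wrap2=159.05_deg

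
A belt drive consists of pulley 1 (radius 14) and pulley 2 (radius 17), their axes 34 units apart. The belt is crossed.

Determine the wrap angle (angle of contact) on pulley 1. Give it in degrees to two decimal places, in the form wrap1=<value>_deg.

crossed belt: β = asin((r1+r2)/C) = asin(31/34) = 65.7504°
wrap1 = wrap2 = π + 2β = 311.5007°

wrap1=311.50_deg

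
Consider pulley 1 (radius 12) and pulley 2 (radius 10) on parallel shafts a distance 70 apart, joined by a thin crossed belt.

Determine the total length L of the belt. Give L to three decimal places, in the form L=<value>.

L=216.088

crossed belt: β = asin((r1+r2)/C) = asin(22/70) = 18.3177°
wrap1 = wrap2 = π + 2β = 216.6354°
tangent length = C·cosβ = 66.4530
L = (r1+r2)·wrap + 2·C·cosβ = 22·3.7810 + 2·66.4530 = 216.0880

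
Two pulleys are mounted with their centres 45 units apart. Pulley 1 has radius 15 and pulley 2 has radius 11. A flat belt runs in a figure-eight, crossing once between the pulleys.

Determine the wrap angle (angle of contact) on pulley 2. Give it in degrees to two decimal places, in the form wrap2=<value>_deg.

crossed belt: β = asin((r1+r2)/C) = asin(26/45) = 35.2944°
wrap1 = wrap2 = π + 2β = 250.5888°

wrap2=250.59_deg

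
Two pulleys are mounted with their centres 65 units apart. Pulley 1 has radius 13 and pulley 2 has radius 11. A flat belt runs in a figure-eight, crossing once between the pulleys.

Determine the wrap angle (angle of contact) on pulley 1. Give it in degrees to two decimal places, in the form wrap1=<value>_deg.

wrap1=223.34_deg

crossed belt: β = asin((r1+r2)/C) = asin(24/65) = 21.6682°
wrap1 = wrap2 = π + 2β = 223.3364°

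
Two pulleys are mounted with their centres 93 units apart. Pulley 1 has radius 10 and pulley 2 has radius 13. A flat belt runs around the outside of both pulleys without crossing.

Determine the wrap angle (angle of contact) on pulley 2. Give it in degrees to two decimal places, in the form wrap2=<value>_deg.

wrap2=183.70_deg

open belt: β = asin((r2−r1)/C) = asin(3/93) = 1.8486°
wrap1 = π − 2β = 176.3029°
wrap2 = π + 2β = 183.6971°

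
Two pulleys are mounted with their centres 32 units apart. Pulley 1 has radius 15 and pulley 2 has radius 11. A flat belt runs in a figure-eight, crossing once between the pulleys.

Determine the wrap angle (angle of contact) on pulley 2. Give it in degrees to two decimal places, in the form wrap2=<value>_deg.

crossed belt: β = asin((r1+r2)/C) = asin(26/32) = 54.3409°
wrap1 = wrap2 = π + 2β = 288.6818°

wrap2=288.68_deg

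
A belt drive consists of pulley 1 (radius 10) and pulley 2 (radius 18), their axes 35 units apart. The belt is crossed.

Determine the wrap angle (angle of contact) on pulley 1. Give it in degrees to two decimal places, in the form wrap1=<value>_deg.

crossed belt: β = asin((r1+r2)/C) = asin(28/35) = 53.1301°
wrap1 = wrap2 = π + 2β = 286.2602°

wrap1=286.26_deg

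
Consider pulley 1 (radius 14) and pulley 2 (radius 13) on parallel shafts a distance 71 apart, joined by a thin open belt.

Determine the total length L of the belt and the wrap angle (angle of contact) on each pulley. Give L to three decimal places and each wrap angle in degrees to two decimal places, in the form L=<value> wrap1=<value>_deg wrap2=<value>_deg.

L=226.837 wrap1=181.61_deg wrap2=178.39_deg

open belt: β = asin((r2−r1)/C) = asin(-1/71) = -0.8070°
wrap1 = π − 2β = 181.6140°
wrap2 = π + 2β = 178.3860°
tangent length = C·cosβ = 70.9930
L = r1·wrap1 + r2·wrap2 + 2·C·cosβ = 14·3.1698 + 13·3.1134 + 2·70.9930 = 226.8371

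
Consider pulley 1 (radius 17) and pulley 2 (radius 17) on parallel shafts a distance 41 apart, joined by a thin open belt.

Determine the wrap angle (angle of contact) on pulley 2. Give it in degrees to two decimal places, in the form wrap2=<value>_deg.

wrap2=180.00_deg

open belt: β = asin((r2−r1)/C) = asin(0/41) = 0.0000°
wrap1 = π − 2β = 180.0000°
wrap2 = π + 2β = 180.0000°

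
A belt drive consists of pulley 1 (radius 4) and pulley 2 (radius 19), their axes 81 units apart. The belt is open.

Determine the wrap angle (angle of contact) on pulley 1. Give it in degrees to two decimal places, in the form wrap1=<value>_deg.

wrap1=158.66_deg

open belt: β = asin((r2−r1)/C) = asin(15/81) = 10.6719°
wrap1 = π − 2β = 158.6561°
wrap2 = π + 2β = 201.3439°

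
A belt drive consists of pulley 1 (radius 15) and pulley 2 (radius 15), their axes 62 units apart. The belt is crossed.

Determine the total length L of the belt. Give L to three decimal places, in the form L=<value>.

L=233.069

crossed belt: β = asin((r1+r2)/C) = asin(30/62) = 28.9385°
wrap1 = wrap2 = π + 2β = 237.8771°
tangent length = C·cosβ = 54.2586
L = (r1+r2)·wrap + 2·C·cosβ = 30·4.1517 + 2·54.2586 = 233.0694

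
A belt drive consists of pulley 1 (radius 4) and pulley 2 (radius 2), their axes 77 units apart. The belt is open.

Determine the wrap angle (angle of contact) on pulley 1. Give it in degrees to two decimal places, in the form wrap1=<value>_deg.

open belt: β = asin((r2−r1)/C) = asin(-2/77) = -1.4884°
wrap1 = π − 2β = 182.9767°
wrap2 = π + 2β = 177.0233°

wrap1=182.98_deg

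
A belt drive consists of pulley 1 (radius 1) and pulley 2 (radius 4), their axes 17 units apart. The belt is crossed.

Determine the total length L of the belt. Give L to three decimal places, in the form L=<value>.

L=51.189

crossed belt: β = asin((r1+r2)/C) = asin(5/17) = 17.1046°
wrap1 = wrap2 = π + 2β = 214.2093°
tangent length = C·cosβ = 16.2481
L = (r1+r2)·wrap + 2·C·cosβ = 5·3.7387 + 2·16.2481 = 51.1894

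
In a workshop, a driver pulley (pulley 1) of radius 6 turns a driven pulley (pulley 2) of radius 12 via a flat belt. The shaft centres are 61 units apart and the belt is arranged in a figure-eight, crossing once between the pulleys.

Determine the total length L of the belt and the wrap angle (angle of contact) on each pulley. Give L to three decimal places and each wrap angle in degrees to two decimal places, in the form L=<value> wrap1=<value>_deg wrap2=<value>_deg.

L=183.900 wrap1=214.32_deg wrap2=214.32_deg

crossed belt: β = asin((r1+r2)/C) = asin(18/61) = 17.1625°
wrap1 = wrap2 = π + 2β = 214.3249°
tangent length = C·cosβ = 58.2838
L = (r1+r2)·wrap + 2·C·cosβ = 18·3.7407 + 2·58.2838 = 183.8997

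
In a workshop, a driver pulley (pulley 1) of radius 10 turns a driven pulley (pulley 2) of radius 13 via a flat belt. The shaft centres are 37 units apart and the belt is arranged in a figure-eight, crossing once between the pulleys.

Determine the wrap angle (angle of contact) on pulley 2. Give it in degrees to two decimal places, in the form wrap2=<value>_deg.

crossed belt: β = asin((r1+r2)/C) = asin(23/37) = 38.4347°
wrap1 = wrap2 = π + 2β = 256.8693°

wrap2=256.87_deg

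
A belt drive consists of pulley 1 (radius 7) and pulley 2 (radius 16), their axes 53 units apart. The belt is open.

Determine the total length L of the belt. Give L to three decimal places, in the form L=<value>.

L=179.789

open belt: β = asin((r2−r1)/C) = asin(9/53) = 9.7768°
wrap1 = π − 2β = 160.4463°
wrap2 = π + 2β = 199.5537°
tangent length = C·cosβ = 52.2303
L = r1·wrap1 + r2·wrap2 + 2·C·cosβ = 7·2.8003 + 16·3.4829 + 2·52.2303 = 179.7886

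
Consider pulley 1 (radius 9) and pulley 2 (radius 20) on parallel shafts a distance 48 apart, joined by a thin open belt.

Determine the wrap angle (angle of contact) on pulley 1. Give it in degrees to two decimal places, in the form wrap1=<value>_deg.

wrap1=153.50_deg

open belt: β = asin((r2−r1)/C) = asin(11/48) = 13.2480°
wrap1 = π − 2β = 153.5040°
wrap2 = π + 2β = 206.4960°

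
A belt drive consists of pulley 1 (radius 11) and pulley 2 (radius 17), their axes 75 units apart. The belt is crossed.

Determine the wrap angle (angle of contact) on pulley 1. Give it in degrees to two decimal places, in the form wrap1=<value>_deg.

crossed belt: β = asin((r1+r2)/C) = asin(28/75) = 21.9213°
wrap1 = wrap2 = π + 2β = 223.8427°

wrap1=223.84_deg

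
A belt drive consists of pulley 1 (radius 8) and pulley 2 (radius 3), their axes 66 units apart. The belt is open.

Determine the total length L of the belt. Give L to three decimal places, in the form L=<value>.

open belt: β = asin((r2−r1)/C) = asin(-5/66) = -4.3448°
wrap1 = π − 2β = 188.6895°
wrap2 = π + 2β = 171.3105°
tangent length = C·cosβ = 65.8103
L = r1·wrap1 + r2·wrap2 + 2·C·cosβ = 8·3.2933 + 3·2.9899 + 2·65.8103 = 166.9365

L=166.936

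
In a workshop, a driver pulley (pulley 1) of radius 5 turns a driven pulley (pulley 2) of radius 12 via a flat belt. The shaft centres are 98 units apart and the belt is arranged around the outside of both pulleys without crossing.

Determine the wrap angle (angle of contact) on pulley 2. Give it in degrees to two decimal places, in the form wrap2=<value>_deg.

wrap2=188.19_deg

open belt: β = asin((r2−r1)/C) = asin(7/98) = 4.0960°
wrap1 = π − 2β = 171.8079°
wrap2 = π + 2β = 188.1921°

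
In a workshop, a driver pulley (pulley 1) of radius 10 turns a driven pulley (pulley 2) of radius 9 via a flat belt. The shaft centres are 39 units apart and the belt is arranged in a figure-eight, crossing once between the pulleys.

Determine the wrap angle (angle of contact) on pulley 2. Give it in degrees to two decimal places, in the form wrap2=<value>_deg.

wrap2=238.31_deg

crossed belt: β = asin((r1+r2)/C) = asin(19/39) = 29.1554°
wrap1 = wrap2 = π + 2β = 238.3107°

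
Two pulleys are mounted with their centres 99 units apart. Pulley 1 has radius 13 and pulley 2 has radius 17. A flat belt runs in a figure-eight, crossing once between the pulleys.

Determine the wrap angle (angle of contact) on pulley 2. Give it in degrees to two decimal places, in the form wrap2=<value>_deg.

crossed belt: β = asin((r1+r2)/C) = asin(30/99) = 17.6397°
wrap1 = wrap2 = π + 2β = 215.2794°

wrap2=215.28_deg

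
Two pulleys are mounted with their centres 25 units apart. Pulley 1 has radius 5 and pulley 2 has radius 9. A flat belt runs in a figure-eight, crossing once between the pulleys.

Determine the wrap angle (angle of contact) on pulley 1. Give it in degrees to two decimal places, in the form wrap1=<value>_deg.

wrap1=248.11_deg

crossed belt: β = asin((r1+r2)/C) = asin(14/25) = 34.0558°
wrap1 = wrap2 = π + 2β = 248.1116°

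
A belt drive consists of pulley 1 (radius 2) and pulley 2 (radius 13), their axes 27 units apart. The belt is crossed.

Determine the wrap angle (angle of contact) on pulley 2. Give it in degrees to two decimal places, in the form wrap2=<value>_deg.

wrap2=247.50_deg

crossed belt: β = asin((r1+r2)/C) = asin(15/27) = 33.7490°
wrap1 = wrap2 = π + 2β = 247.4980°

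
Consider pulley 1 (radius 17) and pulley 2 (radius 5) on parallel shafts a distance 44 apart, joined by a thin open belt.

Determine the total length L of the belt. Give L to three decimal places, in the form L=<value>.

L=160.409

open belt: β = asin((r2−r1)/C) = asin(-12/44) = -15.8266°
wrap1 = π − 2β = 211.6532°
wrap2 = π + 2β = 148.3468°
tangent length = C·cosβ = 42.3320
L = r1·wrap1 + r2·wrap2 + 2·C·cosβ = 17·3.6940 + 5·2.5891 + 2·42.3320 = 160.4085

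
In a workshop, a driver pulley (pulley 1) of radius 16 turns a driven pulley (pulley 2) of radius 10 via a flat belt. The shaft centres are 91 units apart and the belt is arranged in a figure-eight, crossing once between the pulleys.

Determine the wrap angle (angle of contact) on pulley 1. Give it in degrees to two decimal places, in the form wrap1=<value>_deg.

wrap1=213.20_deg

crossed belt: β = asin((r1+r2)/C) = asin(26/91) = 16.6015°
wrap1 = wrap2 = π + 2β = 213.2031°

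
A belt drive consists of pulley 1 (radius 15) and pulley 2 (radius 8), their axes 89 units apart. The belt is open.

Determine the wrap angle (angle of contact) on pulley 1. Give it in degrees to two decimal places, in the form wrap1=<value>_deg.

open belt: β = asin((r2−r1)/C) = asin(-7/89) = -4.5111°
wrap1 = π − 2β = 189.0221°
wrap2 = π + 2β = 170.9779°

wrap1=189.02_deg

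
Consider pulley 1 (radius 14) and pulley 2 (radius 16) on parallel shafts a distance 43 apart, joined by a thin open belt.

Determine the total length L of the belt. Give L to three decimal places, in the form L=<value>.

open belt: β = asin((r2−r1)/C) = asin(2/43) = 2.6659°
wrap1 = π − 2β = 174.6682°
wrap2 = π + 2β = 185.3318°
tangent length = C·cosβ = 42.9535
L = r1·wrap1 + r2·wrap2 + 2·C·cosβ = 14·3.0485 + 16·3.2346 + 2·42.9535 = 180.3408

L=180.341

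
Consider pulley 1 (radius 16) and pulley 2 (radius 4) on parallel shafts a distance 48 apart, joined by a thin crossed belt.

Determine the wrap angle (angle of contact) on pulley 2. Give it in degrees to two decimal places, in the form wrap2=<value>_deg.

wrap2=229.25_deg

crossed belt: β = asin((r1+r2)/C) = asin(20/48) = 24.6243°
wrap1 = wrap2 = π + 2β = 229.2486°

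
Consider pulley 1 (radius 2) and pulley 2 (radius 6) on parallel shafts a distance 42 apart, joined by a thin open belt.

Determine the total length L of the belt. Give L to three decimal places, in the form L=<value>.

L=109.514

open belt: β = asin((r2−r1)/C) = asin(4/42) = 5.4650°
wrap1 = π − 2β = 169.0700°
wrap2 = π + 2β = 190.9300°
tangent length = C·cosβ = 41.8091
L = r1·wrap1 + r2·wrap2 + 2·C·cosβ = 2·2.9508 + 6·3.3324 + 2·41.8091 = 109.5140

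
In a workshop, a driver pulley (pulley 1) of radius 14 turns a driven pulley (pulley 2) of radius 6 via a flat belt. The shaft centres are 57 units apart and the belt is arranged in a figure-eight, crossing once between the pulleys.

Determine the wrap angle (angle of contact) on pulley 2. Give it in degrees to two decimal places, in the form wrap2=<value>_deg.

wrap2=221.08_deg

crossed belt: β = asin((r1+r2)/C) = asin(20/57) = 20.5410°
wrap1 = wrap2 = π + 2β = 221.0820°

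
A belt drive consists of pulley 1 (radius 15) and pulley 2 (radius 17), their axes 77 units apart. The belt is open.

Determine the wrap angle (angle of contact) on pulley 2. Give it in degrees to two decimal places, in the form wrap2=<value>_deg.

open belt: β = asin((r2−r1)/C) = asin(2/77) = 1.4884°
wrap1 = π − 2β = 177.0233°
wrap2 = π + 2β = 182.9767°

wrap2=182.98_deg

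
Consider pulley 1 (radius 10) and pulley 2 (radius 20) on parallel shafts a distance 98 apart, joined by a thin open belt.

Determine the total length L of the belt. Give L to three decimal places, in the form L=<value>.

open belt: β = asin((r2−r1)/C) = asin(10/98) = 5.8567°
wrap1 = π − 2β = 168.2866°
wrap2 = π + 2β = 191.7134°
tangent length = C·cosβ = 97.4885
L = r1·wrap1 + r2·wrap2 + 2·C·cosβ = 10·2.9372 + 20·3.3460 + 2·97.4885 = 291.2691

L=291.269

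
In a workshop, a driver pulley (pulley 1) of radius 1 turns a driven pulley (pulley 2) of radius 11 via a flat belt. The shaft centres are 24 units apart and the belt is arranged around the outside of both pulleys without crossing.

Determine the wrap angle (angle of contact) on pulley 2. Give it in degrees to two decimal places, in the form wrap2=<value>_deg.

open belt: β = asin((r2−r1)/C) = asin(10/24) = 24.6243°
wrap1 = π − 2β = 130.7514°
wrap2 = π + 2β = 229.2486°

wrap2=229.25_deg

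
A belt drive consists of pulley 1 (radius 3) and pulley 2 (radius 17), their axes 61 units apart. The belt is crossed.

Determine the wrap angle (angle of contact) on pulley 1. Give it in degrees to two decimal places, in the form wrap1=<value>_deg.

crossed belt: β = asin((r1+r2)/C) = asin(20/61) = 19.1395°
wrap1 = wrap2 = π + 2β = 218.2789°

wrap1=218.28_deg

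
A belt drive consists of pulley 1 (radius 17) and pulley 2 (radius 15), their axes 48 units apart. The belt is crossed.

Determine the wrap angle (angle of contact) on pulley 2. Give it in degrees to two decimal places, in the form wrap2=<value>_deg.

wrap2=263.62_deg

crossed belt: β = asin((r1+r2)/C) = asin(32/48) = 41.8103°
wrap1 = wrap2 = π + 2β = 263.6206°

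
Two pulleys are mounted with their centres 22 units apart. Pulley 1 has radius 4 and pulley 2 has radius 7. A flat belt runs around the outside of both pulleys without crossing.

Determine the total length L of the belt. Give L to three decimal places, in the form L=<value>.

open belt: β = asin((r2−r1)/C) = asin(3/22) = 7.8375°
wrap1 = π − 2β = 164.3250°
wrap2 = π + 2β = 195.6750°
tangent length = C·cosβ = 21.7945
L = r1·wrap1 + r2·wrap2 + 2·C·cosβ = 4·2.8680 + 7·3.4152 + 2·21.7945 = 78.9672

L=78.967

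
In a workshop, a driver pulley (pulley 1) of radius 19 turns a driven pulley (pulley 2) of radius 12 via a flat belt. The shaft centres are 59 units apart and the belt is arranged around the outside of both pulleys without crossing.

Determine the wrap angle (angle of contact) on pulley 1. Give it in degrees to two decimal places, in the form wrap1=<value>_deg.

wrap1=193.63_deg

open belt: β = asin((r2−r1)/C) = asin(-7/59) = -6.8139°
wrap1 = π − 2β = 193.6277°
wrap2 = π + 2β = 166.3723°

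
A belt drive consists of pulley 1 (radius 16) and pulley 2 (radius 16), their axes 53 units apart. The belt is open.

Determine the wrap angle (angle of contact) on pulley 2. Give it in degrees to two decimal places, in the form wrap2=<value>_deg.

wrap2=180.00_deg

open belt: β = asin((r2−r1)/C) = asin(0/53) = 0.0000°
wrap1 = π − 2β = 180.0000°
wrap2 = π + 2β = 180.0000°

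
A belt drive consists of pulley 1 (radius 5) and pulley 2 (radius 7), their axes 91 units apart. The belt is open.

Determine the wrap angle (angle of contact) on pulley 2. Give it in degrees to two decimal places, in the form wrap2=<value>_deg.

wrap2=182.52_deg

open belt: β = asin((r2−r1)/C) = asin(2/91) = 1.2593°
wrap1 = π − 2β = 177.4813°
wrap2 = π + 2β = 182.5187°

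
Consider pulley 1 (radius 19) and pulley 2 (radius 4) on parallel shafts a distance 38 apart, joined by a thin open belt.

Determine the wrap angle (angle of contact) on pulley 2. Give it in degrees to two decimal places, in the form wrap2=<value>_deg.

open belt: β = asin((r2−r1)/C) = asin(-15/38) = -23.2496°
wrap1 = π − 2β = 226.4991°
wrap2 = π + 2β = 133.5009°

wrap2=133.50_deg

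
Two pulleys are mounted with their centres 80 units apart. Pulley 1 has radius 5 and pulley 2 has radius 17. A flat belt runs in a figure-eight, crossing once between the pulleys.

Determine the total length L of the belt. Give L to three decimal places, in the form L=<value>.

L=235.204

crossed belt: β = asin((r1+r2)/C) = asin(22/80) = 15.9620°
wrap1 = wrap2 = π + 2β = 211.9240°
tangent length = C·cosβ = 76.9155
L = (r1+r2)·wrap + 2·C·cosβ = 22·3.6988 + 2·76.9155 = 235.2041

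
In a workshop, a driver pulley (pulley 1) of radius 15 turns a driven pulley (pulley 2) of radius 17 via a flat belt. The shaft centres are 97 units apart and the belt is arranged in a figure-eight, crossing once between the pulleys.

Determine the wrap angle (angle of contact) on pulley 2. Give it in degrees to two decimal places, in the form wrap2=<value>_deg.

crossed belt: β = asin((r1+r2)/C) = asin(32/97) = 19.2625°
wrap1 = wrap2 = π + 2β = 218.5250°

wrap2=218.53_deg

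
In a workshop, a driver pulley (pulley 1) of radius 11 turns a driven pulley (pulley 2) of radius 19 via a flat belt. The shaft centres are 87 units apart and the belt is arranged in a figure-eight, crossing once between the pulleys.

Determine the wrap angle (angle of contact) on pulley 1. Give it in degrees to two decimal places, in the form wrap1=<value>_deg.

crossed belt: β = asin((r1+r2)/C) = asin(30/87) = 20.1713°
wrap1 = wrap2 = π + 2β = 220.3425°

wrap1=220.34_deg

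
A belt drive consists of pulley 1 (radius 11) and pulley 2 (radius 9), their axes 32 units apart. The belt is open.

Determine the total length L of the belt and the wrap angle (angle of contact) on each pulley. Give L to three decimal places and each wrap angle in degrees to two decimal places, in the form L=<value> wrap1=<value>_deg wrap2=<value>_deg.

open belt: β = asin((r2−r1)/C) = asin(-2/32) = -3.5833°
wrap1 = π − 2β = 187.1666°
wrap2 = π + 2β = 172.8334°
tangent length = C·cosβ = 31.9374
L = r1·wrap1 + r2·wrap2 + 2·C·cosβ = 11·3.2667 + 9·3.0165 + 2·31.9374 = 126.9569

L=126.957 wrap1=187.17_deg wrap2=172.83_deg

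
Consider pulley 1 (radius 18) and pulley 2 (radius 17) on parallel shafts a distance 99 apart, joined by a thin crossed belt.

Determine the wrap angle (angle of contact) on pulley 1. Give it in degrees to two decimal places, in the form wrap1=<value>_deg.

wrap1=221.41_deg

crossed belt: β = asin((r1+r2)/C) = asin(35/99) = 20.7037°
wrap1 = wrap2 = π + 2β = 221.4074°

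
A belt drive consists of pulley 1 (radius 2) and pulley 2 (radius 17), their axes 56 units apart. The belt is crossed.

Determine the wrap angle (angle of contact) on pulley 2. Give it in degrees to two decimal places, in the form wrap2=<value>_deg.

wrap2=219.67_deg

crossed belt: β = asin((r1+r2)/C) = asin(19/56) = 19.8334°
wrap1 = wrap2 = π + 2β = 219.6667°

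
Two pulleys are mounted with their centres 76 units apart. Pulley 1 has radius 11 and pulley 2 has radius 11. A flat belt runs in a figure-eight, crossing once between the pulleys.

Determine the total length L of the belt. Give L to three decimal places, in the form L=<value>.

L=227.529

crossed belt: β = asin((r1+r2)/C) = asin(22/76) = 16.8264°
wrap1 = wrap2 = π + 2β = 213.6529°
tangent length = C·cosβ = 72.7461
L = (r1+r2)·wrap + 2·C·cosβ = 22·3.7289 + 2·72.7461 = 227.5291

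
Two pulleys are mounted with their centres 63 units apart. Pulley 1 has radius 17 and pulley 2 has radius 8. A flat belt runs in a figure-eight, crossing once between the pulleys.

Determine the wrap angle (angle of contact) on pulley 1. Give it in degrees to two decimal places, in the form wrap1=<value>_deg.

wrap1=226.76_deg

crossed belt: β = asin((r1+r2)/C) = asin(25/63) = 23.3799°
wrap1 = wrap2 = π + 2β = 226.7597°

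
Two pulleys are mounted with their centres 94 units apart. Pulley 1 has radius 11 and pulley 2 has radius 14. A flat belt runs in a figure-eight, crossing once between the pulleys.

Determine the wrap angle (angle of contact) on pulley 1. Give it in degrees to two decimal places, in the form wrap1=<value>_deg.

wrap1=210.85_deg

crossed belt: β = asin((r1+r2)/C) = asin(25/94) = 15.4239°
wrap1 = wrap2 = π + 2β = 210.8477°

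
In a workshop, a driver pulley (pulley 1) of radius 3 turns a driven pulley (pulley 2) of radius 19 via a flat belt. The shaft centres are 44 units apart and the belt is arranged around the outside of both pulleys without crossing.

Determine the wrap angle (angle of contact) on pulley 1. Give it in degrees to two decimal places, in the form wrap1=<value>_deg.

wrap1=137.35_deg

open belt: β = asin((r2−r1)/C) = asin(16/44) = 21.3237°
wrap1 = π − 2β = 137.3526°
wrap2 = π + 2β = 222.6474°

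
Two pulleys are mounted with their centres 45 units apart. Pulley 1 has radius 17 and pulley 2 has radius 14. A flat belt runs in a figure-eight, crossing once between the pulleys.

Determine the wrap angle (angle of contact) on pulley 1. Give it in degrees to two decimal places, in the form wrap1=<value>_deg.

wrap1=267.08_deg

crossed belt: β = asin((r1+r2)/C) = asin(31/45) = 43.5422°
wrap1 = wrap2 = π + 2β = 267.0844°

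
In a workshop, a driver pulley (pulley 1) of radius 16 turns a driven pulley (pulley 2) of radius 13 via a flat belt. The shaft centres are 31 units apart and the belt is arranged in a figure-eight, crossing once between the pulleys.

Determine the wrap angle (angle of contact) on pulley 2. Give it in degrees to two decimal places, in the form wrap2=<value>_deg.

wrap2=318.61_deg

crossed belt: β = asin((r1+r2)/C) = asin(29/31) = 69.3065°
wrap1 = wrap2 = π + 2β = 318.6129°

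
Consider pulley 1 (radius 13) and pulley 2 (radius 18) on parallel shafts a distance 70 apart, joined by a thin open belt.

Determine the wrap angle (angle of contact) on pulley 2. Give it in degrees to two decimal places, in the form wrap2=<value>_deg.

open belt: β = asin((r2−r1)/C) = asin(5/70) = 4.0960°
wrap1 = π − 2β = 171.8079°
wrap2 = π + 2β = 188.1921°

wrap2=188.19_deg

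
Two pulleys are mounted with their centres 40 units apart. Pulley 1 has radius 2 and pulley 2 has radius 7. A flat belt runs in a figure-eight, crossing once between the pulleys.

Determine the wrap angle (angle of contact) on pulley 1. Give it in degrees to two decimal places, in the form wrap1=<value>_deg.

wrap1=206.01_deg

crossed belt: β = asin((r1+r2)/C) = asin(9/40) = 13.0029°
wrap1 = wrap2 = π + 2β = 206.0058°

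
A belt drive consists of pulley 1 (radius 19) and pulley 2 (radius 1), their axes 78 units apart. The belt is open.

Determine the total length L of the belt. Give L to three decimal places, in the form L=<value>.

L=223.004

open belt: β = asin((r2−r1)/C) = asin(-18/78) = -13.3424°
wrap1 = π − 2β = 206.6847°
wrap2 = π + 2β = 153.3153°
tangent length = C·cosβ = 75.8947
L = r1·wrap1 + r2·wrap2 + 2·C·cosβ = 19·3.6073 + 1·2.6759 + 2·75.8947 = 223.0044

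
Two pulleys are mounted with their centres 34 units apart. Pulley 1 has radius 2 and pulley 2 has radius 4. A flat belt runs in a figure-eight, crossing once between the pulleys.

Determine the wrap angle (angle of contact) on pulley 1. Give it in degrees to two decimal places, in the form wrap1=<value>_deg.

crossed belt: β = asin((r1+r2)/C) = asin(6/34) = 10.1642°
wrap1 = wrap2 = π + 2β = 200.3285°

wrap1=200.33_deg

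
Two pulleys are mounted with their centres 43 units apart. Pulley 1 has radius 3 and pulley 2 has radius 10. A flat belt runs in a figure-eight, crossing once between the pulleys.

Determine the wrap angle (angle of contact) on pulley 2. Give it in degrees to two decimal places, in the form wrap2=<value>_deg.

wrap2=215.19_deg

crossed belt: β = asin((r1+r2)/C) = asin(13/43) = 17.5973°
wrap1 = wrap2 = π + 2β = 215.1947°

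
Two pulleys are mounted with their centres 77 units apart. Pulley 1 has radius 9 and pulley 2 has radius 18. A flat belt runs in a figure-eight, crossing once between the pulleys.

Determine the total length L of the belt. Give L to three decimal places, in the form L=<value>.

crossed belt: β = asin((r1+r2)/C) = asin(27/77) = 20.5270°
wrap1 = wrap2 = π + 2β = 221.0541°
tangent length = C·cosβ = 72.1110
L = (r1+r2)·wrap + 2·C·cosβ = 27·3.8581 + 2·72.1110 = 248.3913

L=248.391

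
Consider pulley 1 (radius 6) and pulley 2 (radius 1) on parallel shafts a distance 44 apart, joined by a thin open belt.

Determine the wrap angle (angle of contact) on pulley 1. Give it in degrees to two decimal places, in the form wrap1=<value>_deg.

wrap1=193.05_deg

open belt: β = asin((r2−r1)/C) = asin(-5/44) = -6.5250°
wrap1 = π − 2β = 193.0500°
wrap2 = π + 2β = 166.9500°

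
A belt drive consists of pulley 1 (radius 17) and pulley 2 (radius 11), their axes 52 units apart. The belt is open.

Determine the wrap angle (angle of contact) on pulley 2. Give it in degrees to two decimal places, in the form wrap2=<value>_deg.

wrap2=166.75_deg

open belt: β = asin((r2−r1)/C) = asin(-6/52) = -6.6258°
wrap1 = π − 2β = 193.2516°
wrap2 = π + 2β = 166.7484°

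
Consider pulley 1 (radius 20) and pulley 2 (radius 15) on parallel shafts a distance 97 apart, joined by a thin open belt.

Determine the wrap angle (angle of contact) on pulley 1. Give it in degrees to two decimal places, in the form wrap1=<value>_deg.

open belt: β = asin((r2−r1)/C) = asin(-5/97) = -2.9547°
wrap1 = π − 2β = 185.9094°
wrap2 = π + 2β = 174.0906°

wrap1=185.91_deg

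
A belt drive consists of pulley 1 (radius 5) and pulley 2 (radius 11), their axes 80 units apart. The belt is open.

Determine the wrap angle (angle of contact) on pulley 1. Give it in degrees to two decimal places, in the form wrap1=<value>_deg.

wrap1=171.40_deg

open belt: β = asin((r2−r1)/C) = asin(6/80) = 4.3012°
wrap1 = π − 2β = 171.3976°
wrap2 = π + 2β = 188.6024°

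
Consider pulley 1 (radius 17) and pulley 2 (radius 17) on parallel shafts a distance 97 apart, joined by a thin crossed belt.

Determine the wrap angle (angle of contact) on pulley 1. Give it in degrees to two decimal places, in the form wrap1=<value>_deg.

wrap1=221.04_deg

crossed belt: β = asin((r1+r2)/C) = asin(34/97) = 20.5188°
wrap1 = wrap2 = π + 2β = 221.0377°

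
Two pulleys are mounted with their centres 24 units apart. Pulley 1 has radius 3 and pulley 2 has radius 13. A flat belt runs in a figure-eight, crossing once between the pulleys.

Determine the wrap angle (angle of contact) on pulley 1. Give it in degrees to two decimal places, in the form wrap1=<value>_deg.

wrap1=263.62_deg

crossed belt: β = asin((r1+r2)/C) = asin(16/24) = 41.8103°
wrap1 = wrap2 = π + 2β = 263.6206°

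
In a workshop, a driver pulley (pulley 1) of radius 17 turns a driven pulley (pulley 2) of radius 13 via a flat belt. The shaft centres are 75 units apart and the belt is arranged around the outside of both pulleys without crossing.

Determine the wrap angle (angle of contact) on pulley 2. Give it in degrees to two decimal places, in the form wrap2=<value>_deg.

wrap2=173.89_deg

open belt: β = asin((r2−r1)/C) = asin(-4/75) = -3.0572°
wrap1 = π − 2β = 186.1145°
wrap2 = π + 2β = 173.8855°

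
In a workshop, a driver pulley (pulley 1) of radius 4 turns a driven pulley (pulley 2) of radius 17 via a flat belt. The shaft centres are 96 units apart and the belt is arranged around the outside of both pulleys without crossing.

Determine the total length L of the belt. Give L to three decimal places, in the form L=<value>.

open belt: β = asin((r2−r1)/C) = asin(13/96) = 7.7827°
wrap1 = π − 2β = 164.4346°
wrap2 = π + 2β = 195.5654°
tangent length = C·cosβ = 95.1157
L = r1·wrap1 + r2·wrap2 + 2·C·cosβ = 4·2.8699 + 17·3.4133 + 2·95.1157 = 259.7366

L=259.737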